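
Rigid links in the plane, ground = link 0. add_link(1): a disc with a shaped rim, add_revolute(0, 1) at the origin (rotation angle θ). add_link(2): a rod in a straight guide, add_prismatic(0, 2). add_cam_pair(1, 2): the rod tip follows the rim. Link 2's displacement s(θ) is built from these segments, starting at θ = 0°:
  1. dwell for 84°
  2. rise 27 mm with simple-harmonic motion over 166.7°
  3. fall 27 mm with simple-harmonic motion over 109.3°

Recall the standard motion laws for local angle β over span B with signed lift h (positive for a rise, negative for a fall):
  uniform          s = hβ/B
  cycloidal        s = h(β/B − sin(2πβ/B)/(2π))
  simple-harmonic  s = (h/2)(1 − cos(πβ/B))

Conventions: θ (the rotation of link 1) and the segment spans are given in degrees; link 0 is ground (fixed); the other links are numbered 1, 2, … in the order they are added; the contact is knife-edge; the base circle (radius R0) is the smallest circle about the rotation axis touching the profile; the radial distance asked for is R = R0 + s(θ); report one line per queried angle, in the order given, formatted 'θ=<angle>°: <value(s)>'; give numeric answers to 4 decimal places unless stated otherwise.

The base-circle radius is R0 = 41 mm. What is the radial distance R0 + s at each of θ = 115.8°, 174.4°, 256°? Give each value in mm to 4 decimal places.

segment 1 (0° to 84°, dwell): s unchanged at 0.0000
θ = 115.8° falls in segment 2 (84° to 250.7°, simple-harmonic, h = 27): β = 115.8 − 84 = 31.8°, B = 166.7°; Δs = 27/2·(1 − cos(π·0.1908)) = 2.3526; s = 0.0000 + 2.3526 = 2.3526
θ = 174.4° falls in segment 2 (84° to 250.7°, simple-harmonic, h = 27): β = 174.4 − 84 = 90.4°, B = 166.7°; Δs = 27/2·(1 − cos(π·0.5423)) = 15.2884; s = 0.0000 + 15.2884 = 15.2884
segment 2 (84° to 250.7°, simple-harmonic, h = 27) is passed completely: s = 0.0000 + (27) = 27.0000
θ = 256° falls in segment 3 (250.7° to 360°, simple-harmonic, h = -27): β = 256 − 250.7 = 5.3°, B = 109.3°; Δs = -27/2·(1 − cos(π·0.0485)) = -0.1563; s = 27.0000 − 0.1563 = 26.8437
θ=115.8°: R = R0 + s = 41 + 2.3526 = 43.3526
θ=174.4°: R = R0 + s = 41 + 15.2884 = 56.2884
θ=256°: R = R0 + s = 41 + 26.8437 = 67.8437

θ=115.8°: 43.3526
θ=174.4°: 56.2884
θ=256°: 67.8437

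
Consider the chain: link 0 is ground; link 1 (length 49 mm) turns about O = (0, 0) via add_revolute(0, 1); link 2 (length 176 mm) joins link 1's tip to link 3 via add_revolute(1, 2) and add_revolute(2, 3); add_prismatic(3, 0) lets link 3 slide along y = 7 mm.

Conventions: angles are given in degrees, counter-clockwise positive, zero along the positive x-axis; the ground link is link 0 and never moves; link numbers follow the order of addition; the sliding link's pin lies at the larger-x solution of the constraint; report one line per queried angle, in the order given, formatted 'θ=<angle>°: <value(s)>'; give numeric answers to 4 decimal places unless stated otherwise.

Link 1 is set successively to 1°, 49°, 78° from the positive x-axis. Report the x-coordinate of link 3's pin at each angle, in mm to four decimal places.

geometry: r = 49 mm, L = 176 mm, e = 7 mm
θ=1°: crank pin P = (r cos θ, r sin θ) = (48.992537, 0.855168)
θ=1°: h = r sin θ − e = 0.855168 − 7 = -6.144832
θ=1°: x = r cos θ + √(L² − h²) = 48.992537 + 175.892698 = 224.885235
θ=49°: crank pin P = (r cos θ, r sin θ) = (32.146892, 36.980769)
θ=49°: h = r sin θ − e = 36.980769 − 7 = 29.980769
θ=49°: x = r cos θ + √(L² − h²) = 32.146892 + 173.427661 = 205.574553
θ=78°: crank pin P = (r cos θ, r sin θ) = (10.187673, 47.929232)
θ=78°: h = r sin θ − e = 47.929232 − 7 = 40.929232
θ=78°: x = r cos θ + √(L² − h²) = 10.187673 + 171.174758 = 181.362431

θ=1°: 224.8852
θ=49°: 205.5746
θ=78°: 181.3624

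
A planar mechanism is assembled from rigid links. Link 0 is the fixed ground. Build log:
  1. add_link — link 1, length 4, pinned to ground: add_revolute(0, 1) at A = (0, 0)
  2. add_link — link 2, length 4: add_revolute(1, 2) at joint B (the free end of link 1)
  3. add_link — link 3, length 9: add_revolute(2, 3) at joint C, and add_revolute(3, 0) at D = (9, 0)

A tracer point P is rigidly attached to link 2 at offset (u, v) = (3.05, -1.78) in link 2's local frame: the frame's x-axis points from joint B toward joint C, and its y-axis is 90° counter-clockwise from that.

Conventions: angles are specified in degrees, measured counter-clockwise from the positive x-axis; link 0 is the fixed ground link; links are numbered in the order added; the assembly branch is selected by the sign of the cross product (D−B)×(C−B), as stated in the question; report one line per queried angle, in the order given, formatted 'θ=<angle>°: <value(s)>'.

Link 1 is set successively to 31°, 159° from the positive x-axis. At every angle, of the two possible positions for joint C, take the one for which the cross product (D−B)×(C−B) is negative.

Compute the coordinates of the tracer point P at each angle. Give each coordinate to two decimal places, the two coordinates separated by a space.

A=(0,0), D=(9.00,0)
θ=31°: B = A + 4.00·(cos31°, sin31°) = (3.4287, 2.0602)
θ=31°: |BD| = 5.9400
θ=31°: circle(B,4.00) ∩ circle(D,9.00): a=-2.5013, h=3.1214
θ=31°:   candidates: C₊=(2.1652,5.8554) cross=18.541; C₋=(0.0000,-0.0000) cross=-18.541
θ=31°:   branch - wants cross < 0 → take C=(0.0000,-0.0000) (cross=-18.541)
θ=31°: ex = (C−B)/|BC| = (-0.8572,-0.5150); ey = (0.5150,-0.8572)
θ=31°: P = B + 3.05·ex + -1.78·ey = (-0.1025,2.0150)
θ=159°: B = A + 4.00·(cos159°, sin159°) = (-3.7343, 1.4335)
θ=159°: |BD| = 12.8147
θ=159°: circle(B,4.00) ∩ circle(D,9.00): a=3.8712, h=1.0067
θ=159°:   candidates: C₊=(0.2252,2.0009) cross=12.901; C₋=(-0.0000,-0.0000) cross=-12.901
θ=159°:   branch - wants cross < 0 → take C=(-0.0000,-0.0000) (cross=-12.901)
θ=159°: ex = (C−B)/|BC| = (0.9336,-0.3584); ey = (0.3584,0.9336)
θ=159°: P = B + 3.05·ex + -1.78·ey = (-1.5248,-1.3213)

θ=31°: -0.10 2.02
θ=159°: -1.52 -1.32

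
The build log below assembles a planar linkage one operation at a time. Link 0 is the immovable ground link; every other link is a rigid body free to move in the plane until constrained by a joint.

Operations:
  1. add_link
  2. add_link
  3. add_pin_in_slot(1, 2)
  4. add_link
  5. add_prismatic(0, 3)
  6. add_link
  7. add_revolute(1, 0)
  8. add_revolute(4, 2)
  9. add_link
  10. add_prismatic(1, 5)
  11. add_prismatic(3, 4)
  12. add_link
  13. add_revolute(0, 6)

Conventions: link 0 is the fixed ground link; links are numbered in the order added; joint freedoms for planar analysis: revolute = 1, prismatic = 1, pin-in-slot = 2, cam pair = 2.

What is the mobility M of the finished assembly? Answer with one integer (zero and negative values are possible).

ground; <1,0,0>
#1 <2,0,0>
#2 <3,0,0>
PS:1↔2 J2 <3,0,1>
#3 <4,0,1>
P:0↔3 J1 <4,1,1>
#4 <5,1,1>
R:1↔0 J1 <5,2,1>
R:4↔2 J1 <5,3,1>
#5 <6,3,1>
P:1↔5 J1 <6,4,1>
P:3↔4 J1 <6,5,1>
#6 <7,5,1>
R:0↔6 J1 <7,6,1>
3×6 − 2×6 − 1×1 = 5

M = 5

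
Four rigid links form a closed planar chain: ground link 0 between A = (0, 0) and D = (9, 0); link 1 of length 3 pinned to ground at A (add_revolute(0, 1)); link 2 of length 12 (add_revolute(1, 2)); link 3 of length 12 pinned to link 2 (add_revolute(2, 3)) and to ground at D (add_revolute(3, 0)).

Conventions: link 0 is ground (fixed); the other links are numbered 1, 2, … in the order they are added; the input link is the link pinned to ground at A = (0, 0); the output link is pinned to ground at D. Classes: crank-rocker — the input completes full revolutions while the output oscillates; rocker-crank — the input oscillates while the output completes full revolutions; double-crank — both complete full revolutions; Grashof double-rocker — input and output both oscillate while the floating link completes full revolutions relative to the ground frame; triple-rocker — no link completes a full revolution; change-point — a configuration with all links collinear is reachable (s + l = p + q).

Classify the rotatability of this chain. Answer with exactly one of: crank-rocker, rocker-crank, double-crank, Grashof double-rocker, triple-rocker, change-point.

lengths: ground=9, input=3, coupler=12, output=12
sorted: s=3 (shortest), l=12 (longest), p+q=21
s + l = 15 vs p + q = 21
s + l < p + q (Grashof) with shortest = input link → crank-rocker

crank-rocker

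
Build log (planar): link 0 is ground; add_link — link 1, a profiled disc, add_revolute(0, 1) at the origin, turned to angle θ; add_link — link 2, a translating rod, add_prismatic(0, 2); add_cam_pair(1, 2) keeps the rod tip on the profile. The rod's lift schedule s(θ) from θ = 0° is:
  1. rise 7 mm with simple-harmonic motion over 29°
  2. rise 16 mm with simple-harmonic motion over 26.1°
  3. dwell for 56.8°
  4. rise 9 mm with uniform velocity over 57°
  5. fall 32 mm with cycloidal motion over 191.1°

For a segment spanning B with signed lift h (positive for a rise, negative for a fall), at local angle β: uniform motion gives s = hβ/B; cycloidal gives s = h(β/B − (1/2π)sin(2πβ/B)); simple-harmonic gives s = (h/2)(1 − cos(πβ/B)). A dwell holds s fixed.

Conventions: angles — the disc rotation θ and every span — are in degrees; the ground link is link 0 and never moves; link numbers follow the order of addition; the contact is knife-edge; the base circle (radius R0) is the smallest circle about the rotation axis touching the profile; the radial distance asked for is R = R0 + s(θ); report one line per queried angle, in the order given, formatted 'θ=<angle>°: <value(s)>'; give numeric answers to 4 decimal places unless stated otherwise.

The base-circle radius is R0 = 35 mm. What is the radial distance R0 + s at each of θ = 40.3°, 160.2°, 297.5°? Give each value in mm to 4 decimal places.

seg 1 [0°–29°] simple-harmonic, h=7: full span → s += 7 → s = 7.0000
seg 2 [29°–55.1°] simple-harmonic, h=16: θ=40.3° here. β=11.3, B=26.1. 16/2·(1 − cos(π·0.4330)) = 6.3273 → s = 13.3273
seg 2 [29°–55.1°] simple-harmonic, h=16: full span → s += 16 → s = 23.0000
seg 3 [55.1°–111.9°] dwell: s stays 23.0000
seg 4 [111.9°–168.9°] uniform, h=9: θ=160.2° here. β=48.3, B=57. 9·48.3/57 = 7.6263 → s = 30.6263
seg 4 [111.9°–168.9°] uniform, h=9: full span → s += 9 → s = 32.0000
seg 5 [168.9°–360°] cycloidal, h=-32: θ=297.5° here. β=128.6, B=191.1. -32·(0.6729 − sin(2π·0.6729)/(2π)) = -26.0419 → s = 5.9581
θ=40.3°: R = R0 + s = 35 + 13.3273 = 48.3273
θ=160.2°: R = R0 + s = 35 + 30.6263 = 65.6263
θ=297.5°: R = R0 + s = 35 + 5.9581 = 40.9581

θ=40.3°: 48.3273
θ=160.2°: 65.6263
θ=297.5°: 40.9581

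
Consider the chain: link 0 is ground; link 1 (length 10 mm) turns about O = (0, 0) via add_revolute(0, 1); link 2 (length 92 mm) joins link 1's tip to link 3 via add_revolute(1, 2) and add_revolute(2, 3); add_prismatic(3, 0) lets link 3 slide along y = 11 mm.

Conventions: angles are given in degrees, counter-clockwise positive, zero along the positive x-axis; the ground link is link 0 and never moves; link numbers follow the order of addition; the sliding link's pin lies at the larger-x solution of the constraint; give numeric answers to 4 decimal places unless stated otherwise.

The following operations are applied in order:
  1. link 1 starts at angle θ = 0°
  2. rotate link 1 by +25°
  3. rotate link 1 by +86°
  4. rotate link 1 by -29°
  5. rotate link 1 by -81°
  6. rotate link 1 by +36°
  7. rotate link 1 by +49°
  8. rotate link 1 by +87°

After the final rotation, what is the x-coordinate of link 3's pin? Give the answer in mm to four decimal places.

geometry: r = 10 mm, L = 92 mm, e = 11 mm; θ starts at 0°
rotate link 1 by +25°: θ ← 0° +25° = 25°
rotate link 1 by +86°: θ ← 25° +86° = 111°
rotate link 1 by -29°: θ ← 111° -29° = 82°
rotate link 1 by -81°: θ ← 82° -81° = 1°
rotate link 1 by +36°: θ ← 1° +36° = 37°
rotate link 1 by +49°: θ ← 37° +49° = 86°
rotate link 1 by +87°: θ ← 86° +87° = 173°
crank pin P = (r cos θ, r sin θ) = (-9.925462, 1.218693)
h = r sin θ − e = 1.218693 − 11 = -9.781307
x = r cos θ + √(L² − h²) = -9.925462 + 91.478555 = 81.553094

81.5531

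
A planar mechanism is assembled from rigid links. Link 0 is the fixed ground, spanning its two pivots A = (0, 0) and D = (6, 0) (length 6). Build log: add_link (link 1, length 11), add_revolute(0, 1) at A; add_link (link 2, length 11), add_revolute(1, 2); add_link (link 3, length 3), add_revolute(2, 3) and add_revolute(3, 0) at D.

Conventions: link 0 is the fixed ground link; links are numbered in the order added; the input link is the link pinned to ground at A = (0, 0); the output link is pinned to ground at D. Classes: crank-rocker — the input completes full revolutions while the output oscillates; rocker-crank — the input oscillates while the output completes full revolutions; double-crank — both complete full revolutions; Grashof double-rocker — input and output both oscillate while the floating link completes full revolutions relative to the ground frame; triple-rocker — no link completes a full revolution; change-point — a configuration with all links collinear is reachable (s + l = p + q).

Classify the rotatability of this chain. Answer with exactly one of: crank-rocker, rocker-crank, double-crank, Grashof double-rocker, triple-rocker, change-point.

lengths: ground=6, input=11, coupler=11, output=3
sorted: s=3 (shortest), l=11 (longest), p+q=17
s + l = 14 vs p + q = 17
s + l < p + q (Grashof) with shortest = output link → rocker-crank

rocker-crank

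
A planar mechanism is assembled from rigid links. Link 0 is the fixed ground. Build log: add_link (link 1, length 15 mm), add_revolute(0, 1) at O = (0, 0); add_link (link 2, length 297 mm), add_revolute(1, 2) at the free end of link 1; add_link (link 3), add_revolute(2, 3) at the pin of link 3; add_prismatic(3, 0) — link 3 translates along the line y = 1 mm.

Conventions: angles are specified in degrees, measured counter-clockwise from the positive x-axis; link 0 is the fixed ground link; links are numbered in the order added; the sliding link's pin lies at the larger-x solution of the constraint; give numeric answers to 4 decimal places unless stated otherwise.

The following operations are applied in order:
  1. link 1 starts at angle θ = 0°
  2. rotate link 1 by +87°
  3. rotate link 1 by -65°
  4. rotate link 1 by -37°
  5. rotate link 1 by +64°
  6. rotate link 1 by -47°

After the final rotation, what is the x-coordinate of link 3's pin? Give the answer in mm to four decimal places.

geometry: r = 15 mm, L = 297 mm, e = 1 mm; θ starts at 0°
rotate link 1 by +87°: θ ← 0° +87° = 87°
rotate link 1 by -65°: θ ← 87° -65° = 22°
rotate link 1 by -37°: θ ← 22° -37° = -15°
rotate link 1 by +64°: θ ← -15° +64° = 49°
rotate link 1 by -47°: θ ← 49° -47° = 2°
crank pin P = (r cos θ, r sin θ) = (14.990862, 0.523492)
h = r sin θ − e = 0.523492 − 1 = -0.476508
x = r cos θ + √(L² − h²) = 14.990862 + 296.999618 = 311.990480

311.9905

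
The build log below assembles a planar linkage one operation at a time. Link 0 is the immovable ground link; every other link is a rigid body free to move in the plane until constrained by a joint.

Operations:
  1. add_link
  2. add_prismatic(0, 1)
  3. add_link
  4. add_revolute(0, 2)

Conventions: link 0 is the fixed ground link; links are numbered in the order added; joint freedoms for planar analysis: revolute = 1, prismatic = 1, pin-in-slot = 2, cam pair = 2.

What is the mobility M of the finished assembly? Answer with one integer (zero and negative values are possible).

link 0 = ground. State L|J1|J2 = 1|0|0
+link1  2|0|0
P(0,1) f=1→J1  2|1|0
+link2  3|1|0
R(0,2) f=1→J1  3|2|0
M = 3(3−1)−2·2−0 = 6−4−0 = 2

M = 2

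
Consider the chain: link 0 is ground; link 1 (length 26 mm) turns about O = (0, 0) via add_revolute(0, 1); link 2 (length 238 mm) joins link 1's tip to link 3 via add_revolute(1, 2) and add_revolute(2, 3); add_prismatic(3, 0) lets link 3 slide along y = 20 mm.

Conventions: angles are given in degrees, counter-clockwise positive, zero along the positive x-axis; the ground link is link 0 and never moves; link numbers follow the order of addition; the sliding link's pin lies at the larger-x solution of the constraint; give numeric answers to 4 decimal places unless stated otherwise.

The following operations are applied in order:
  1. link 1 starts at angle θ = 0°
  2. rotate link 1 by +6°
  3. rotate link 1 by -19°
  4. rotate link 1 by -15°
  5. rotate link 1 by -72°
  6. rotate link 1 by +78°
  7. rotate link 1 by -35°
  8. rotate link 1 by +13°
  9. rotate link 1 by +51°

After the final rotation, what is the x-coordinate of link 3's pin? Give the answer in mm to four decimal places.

geometry: r = 26 mm, L = 238 mm, e = 20 mm; θ starts at 0°
rotate link 1 by +6°: θ ← 0° +6° = 6°
rotate link 1 by -19°: θ ← 6° -19° = -13°
rotate link 1 by -15°: θ ← -13° -15° = -28°
rotate link 1 by -72°: θ ← -28° -72° = -100°
rotate link 1 by +78°: θ ← -100° +78° = -22°
rotate link 1 by -35°: θ ← -22° -35° = -57°
rotate link 1 by +13°: θ ← -57° +13° = -44°
rotate link 1 by +51°: θ ← -44° +51° = 7°
crank pin P = (r cos θ, r sin θ) = (25.806200, 3.168603)
h = r sin θ − e = 3.168603 − 20 = -16.831397
x = r cos θ + √(L² − h²) = 25.806200 + 237.404094 = 263.210294

263.2103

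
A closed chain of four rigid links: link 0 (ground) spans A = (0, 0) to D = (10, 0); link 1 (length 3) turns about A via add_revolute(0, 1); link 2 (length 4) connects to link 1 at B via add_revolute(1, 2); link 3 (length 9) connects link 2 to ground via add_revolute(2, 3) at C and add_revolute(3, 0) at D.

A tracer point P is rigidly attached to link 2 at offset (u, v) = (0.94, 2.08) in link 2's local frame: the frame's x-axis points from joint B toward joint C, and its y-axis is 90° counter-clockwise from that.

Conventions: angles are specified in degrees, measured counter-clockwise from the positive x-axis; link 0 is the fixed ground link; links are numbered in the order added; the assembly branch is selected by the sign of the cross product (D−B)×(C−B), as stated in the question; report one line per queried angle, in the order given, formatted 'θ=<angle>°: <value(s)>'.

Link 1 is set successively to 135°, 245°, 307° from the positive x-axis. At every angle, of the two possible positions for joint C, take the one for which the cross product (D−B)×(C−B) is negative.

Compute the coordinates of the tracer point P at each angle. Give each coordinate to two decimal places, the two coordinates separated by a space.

A=(0,0), D=(10.00,0)
θ=135°: B = A + 3.00·(cos135°, sin135°) = (-2.1213, 2.1213)
θ=135°: |BD| = 12.3055
θ=135°: circle(B,4.00) ∩ circle(D,9.00): a=3.5117, h=1.9152
θ=135°:   candidates: C₊=(1.6680,3.4025) cross=23.568; C₋=(1.0076,-0.3706) cross=-23.568
θ=135°:   branch - wants cross < 0 → take C=(1.0076,-0.3706) (cross=-23.568)
θ=135°: ex = (C−B)/|BC| = (0.7822,-0.6230); ey = (0.6230,0.7822)
θ=135°: P = B + 0.94·ex + 2.08·ey = (-0.0902,3.1628)
θ=245°: B = A + 3.00·(cos245°, sin245°) = (-1.2679, -2.7189)
θ=245°: |BD| = 11.5913
θ=245°: circle(B,4.00) ∩ circle(D,9.00): a=2.9918, h=2.6550
θ=245°:   candidates: C₊=(1.0177,0.5638) cross=30.775; C₋=(2.2632,-4.5981) cross=-30.775
θ=245°:   branch - wants cross < 0 → take C=(2.2632,-4.5981) (cross=-30.775)
θ=245°: ex = (C−B)/|BC| = (0.8828,-0.4698); ey = (0.4698,0.8828)
θ=245°: P = B + 0.94·ex + 2.08·ey = (0.5391,-1.3244)
θ=307°: B = A + 3.00·(cos307°, sin307°) = (1.8054, -2.3959)
θ=307°: |BD| = 8.5376
θ=307°: circle(B,4.00) ∩ circle(D,9.00): a=0.4621, h=3.9732
θ=307°:   candidates: C₊=(1.1340,1.5473) cross=33.922; C₋=(3.3640,-6.0798) cross=-33.922
θ=307°:   branch - wants cross < 0 → take C=(3.3640,-6.0798) (cross=-33.922)
θ=307°: ex = (C−B)/|BC| = (0.3896,-0.9210); ey = (0.9210,0.3896)
θ=307°: P = B + 0.94·ex + 2.08·ey = (4.0873,-2.4512)

θ=135°: -0.09 3.16
θ=245°: 0.54 -1.32
θ=307°: 4.09 -2.45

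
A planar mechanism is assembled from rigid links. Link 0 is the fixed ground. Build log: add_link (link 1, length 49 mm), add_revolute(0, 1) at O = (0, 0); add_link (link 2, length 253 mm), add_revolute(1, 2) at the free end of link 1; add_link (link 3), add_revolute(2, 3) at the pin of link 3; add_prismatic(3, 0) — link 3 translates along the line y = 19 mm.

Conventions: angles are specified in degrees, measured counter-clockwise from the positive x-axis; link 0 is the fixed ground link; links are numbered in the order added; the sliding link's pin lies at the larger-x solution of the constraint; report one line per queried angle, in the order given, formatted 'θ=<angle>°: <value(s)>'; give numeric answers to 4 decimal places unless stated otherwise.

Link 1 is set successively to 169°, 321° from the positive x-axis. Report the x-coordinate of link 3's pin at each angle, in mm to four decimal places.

geometry: r = 49 mm, L = 253 mm, e = 19 mm
θ=169°: crank pin P = (r cos θ, r sin θ) = (-48.099732, 9.349641)
θ=169°: h = r sin θ − e = 9.349641 − 19 = -9.650359
θ=169°: x = r cos θ + √(L² − h²) = -48.099732 + 252.815883 = 204.716151
θ=321°: crank pin P = (r cos θ, r sin θ) = (38.080152, -30.836699)
θ=321°: h = r sin θ − e = -30.836699 − 19 = -49.836699
θ=321°: x = r cos θ + √(L² − h²) = 38.080152 + 248.042947 = 286.123099

θ=169°: 204.7162
θ=321°: 286.1231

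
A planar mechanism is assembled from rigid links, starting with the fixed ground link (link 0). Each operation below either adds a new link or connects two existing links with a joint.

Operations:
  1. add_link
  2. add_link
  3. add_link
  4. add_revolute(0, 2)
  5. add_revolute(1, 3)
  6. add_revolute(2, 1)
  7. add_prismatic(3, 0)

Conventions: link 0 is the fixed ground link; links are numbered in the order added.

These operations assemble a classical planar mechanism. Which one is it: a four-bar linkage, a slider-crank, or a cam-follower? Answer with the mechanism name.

links: 4 (incl. ground); joints: 3 revolute, 1 prismatic, 0 higher (cam) pair, forming one closed loop
4 links, 3 revolutes + 1 prismatic in one loop → slider-crank

slider-crank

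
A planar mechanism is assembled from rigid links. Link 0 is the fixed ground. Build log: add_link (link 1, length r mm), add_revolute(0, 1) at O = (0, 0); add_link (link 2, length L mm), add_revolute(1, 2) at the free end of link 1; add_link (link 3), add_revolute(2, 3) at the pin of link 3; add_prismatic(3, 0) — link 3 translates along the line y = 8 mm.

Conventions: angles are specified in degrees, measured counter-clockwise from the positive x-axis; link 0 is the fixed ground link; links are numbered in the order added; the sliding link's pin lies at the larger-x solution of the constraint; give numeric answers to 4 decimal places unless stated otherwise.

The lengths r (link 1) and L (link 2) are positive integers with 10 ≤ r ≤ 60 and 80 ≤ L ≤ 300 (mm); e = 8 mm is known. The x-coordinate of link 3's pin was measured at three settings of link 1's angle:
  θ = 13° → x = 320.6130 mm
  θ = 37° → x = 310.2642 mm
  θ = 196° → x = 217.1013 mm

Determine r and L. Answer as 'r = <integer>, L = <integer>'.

constraint per measurement: (x − r cos θ)² + (r sin θ − e)² = L²
subtracting the θ₁ and θ₂ equations cancels the r² and L² terms:
r = (x₁² − x₂²) / (2[(x₁cos θ₁ + e sin θ₁) − (x₂cos θ₂ + e sin θ₂)]) = 52.9999 → r = 53
L² = (x₁ − r cos θ₁)² + (r sin θ₁ − e)² = 72360.9921 → L = 269.0000 → L = 269
check at θ₃=196°: x = 217.1013 (printed 217.1013) ✓

r = 53, L = 269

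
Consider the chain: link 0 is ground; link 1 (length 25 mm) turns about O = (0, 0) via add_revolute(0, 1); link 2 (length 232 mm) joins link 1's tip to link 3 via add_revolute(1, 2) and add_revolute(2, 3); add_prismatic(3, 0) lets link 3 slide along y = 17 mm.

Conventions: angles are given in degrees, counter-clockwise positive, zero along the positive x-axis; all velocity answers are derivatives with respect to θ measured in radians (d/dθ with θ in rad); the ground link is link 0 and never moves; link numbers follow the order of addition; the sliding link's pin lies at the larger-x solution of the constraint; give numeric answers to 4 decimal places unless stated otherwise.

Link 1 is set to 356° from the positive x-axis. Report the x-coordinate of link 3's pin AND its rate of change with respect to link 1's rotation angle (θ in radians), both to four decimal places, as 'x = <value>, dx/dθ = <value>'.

geometry: r = 25 mm, L = 232 mm, e = 17 mm
crank pin P = (r cos θ, r sin θ) = (24.939101, -1.743912)
h = r sin θ − e = -1.743912 − 17 = -18.743912
x = r cos θ + √(L² − h²) = 24.939101 + 231.241574 = 256.180676
dx/dθ = −r sin θ − h·r cos θ/√(L² − h²) (θ in radians; h = -18.743912) = 3.765418

x = 256.1807, dx/dθ = 3.7654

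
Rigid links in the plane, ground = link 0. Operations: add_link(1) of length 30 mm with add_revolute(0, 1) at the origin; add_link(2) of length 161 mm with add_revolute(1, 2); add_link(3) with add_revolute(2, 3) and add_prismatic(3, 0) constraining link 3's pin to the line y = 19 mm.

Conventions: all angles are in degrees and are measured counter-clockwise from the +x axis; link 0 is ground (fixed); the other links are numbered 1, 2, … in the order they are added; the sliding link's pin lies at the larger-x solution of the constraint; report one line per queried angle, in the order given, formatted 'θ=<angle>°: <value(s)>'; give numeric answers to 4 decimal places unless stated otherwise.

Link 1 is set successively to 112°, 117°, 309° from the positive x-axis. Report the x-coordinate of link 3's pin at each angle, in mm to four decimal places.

geometry: r = 30 mm, L = 161 mm, e = 19 mm
θ=112°: crank pin P = (r cos θ, r sin θ) = (-11.238198, 27.815516)
θ=112°: h = r sin θ − e = 27.815516 − 19 = 8.815516
θ=112°: x = r cos θ + √(L² − h²) = -11.238198 + 160.758473 = 149.520275
θ=117°: crank pin P = (r cos θ, r sin θ) = (-13.619715, 26.730196)
θ=117°: h = r sin θ − e = 26.730196 − 19 = 7.730196
θ=117°: x = r cos θ + √(L² − h²) = -13.619715 + 160.814316 = 147.194601
θ=309°: crank pin P = (r cos θ, r sin θ) = (18.879612, -23.314379)
θ=309°: h = r sin θ − e = -23.314379 − 19 = -42.314379
θ=309°: x = r cos θ + √(L² − h²) = 18.879612 + 155.339928 = 174.219540

θ=112°: 149.5203
θ=117°: 147.1946
θ=309°: 174.2195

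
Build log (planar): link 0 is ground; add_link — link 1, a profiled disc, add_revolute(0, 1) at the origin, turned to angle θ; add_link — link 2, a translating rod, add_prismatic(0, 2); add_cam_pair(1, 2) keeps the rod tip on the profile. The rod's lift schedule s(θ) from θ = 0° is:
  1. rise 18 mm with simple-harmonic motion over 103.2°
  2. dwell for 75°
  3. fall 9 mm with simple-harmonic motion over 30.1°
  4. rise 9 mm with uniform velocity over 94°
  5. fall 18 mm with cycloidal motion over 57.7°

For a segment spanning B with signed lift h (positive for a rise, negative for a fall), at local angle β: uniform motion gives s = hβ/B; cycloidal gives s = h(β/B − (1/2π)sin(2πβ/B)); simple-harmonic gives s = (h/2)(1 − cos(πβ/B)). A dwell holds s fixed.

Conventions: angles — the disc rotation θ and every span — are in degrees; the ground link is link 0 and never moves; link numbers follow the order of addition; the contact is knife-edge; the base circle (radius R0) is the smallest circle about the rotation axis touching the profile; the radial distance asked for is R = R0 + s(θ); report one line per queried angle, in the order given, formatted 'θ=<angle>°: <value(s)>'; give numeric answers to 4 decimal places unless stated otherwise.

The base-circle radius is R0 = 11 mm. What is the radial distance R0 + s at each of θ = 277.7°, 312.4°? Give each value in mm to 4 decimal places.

seg 1 [0°–103.2°] simple-harmonic, h=18: full span → s += 18 → s = 18.0000
seg 2 [103.2°–178.2°] dwell: s stays 18.0000
seg 3 [178.2°–208.3°] simple-harmonic, h=-9: full span → s += -9 → s = 9.0000
seg 4 [208.3°–302.3°] uniform, h=9: θ=277.7° here. β=69.4, B=94. 9·69.4/94 = 6.6447 → s = 15.6447
seg 4 [208.3°–302.3°] uniform, h=9: full span → s += 9 → s = 18.0000
seg 5 [302.3°–360°] cycloidal, h=-18: θ=312.4° here. β=10.1, B=57.7. -18·(0.1750 − sin(2π·0.1750)/(2π)) = -0.5979 → s = 17.4021
θ=277.7°: R = R0 + s = 11 + 15.6447 = 26.6447
θ=312.4°: R = R0 + s = 11 + 17.4021 = 28.4021

θ=277.7°: 26.6447
θ=312.4°: 28.4021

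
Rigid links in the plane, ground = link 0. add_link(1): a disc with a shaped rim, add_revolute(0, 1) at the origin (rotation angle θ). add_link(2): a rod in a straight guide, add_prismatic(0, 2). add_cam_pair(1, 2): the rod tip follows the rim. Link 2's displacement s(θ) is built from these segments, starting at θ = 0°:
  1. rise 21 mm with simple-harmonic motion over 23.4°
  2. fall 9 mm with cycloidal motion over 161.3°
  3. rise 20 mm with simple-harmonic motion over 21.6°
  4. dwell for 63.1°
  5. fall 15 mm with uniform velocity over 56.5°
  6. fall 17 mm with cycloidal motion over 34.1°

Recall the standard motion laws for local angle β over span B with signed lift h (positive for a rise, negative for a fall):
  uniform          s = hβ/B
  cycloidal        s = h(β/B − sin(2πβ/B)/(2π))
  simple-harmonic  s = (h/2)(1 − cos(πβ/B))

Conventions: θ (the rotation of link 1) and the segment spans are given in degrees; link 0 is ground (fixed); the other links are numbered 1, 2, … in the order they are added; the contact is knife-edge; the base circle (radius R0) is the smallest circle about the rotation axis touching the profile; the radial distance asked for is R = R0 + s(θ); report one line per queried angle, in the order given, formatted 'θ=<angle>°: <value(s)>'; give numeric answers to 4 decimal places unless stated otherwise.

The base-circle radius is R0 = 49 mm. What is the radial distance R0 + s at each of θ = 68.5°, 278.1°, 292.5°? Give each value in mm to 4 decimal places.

segment 1 (0° to 23.4°, simple-harmonic, h = 21) is passed completely: s = 0.0000 + (21) = 21.0000
θ = 68.5° falls in segment 2 (23.4° to 184.7°, cycloidal, h = -9): β = 68.5 − 23.4 = 45.1°, B = 161.3°; Δs = -9·(0.2796 − sin(2π·0.2796)/(2π)) = -1.1087; s = 21.0000 − 1.1087 = 19.8913
segment 2 (23.4° to 184.7°, cycloidal, h = -9) is passed completely: s = 21.0000 + (-9) = 12.0000
segment 3 (184.7° to 206.3°, simple-harmonic, h = 20) is passed completely: s = 12.0000 + (20) = 32.0000
segment 4 (206.3° to 269.4°, dwell): s unchanged at 32.0000
θ = 278.1° falls in segment 5 (269.4° to 325.9°, uniform, h = -15): β = 278.1 − 269.4 = 8.7°, B = 56.5°; Δs = -15·8.7/56.5 = -2.3097; s = 32.0000 − 2.3097 = 29.6903
θ = 292.5° falls in segment 5 (269.4° to 325.9°, uniform, h = -15): β = 292.5 − 269.4 = 23.1°, B = 56.5°; Δs = -15·23.1/56.5 = -6.1327; s = 32.0000 − 6.1327 = 25.8673
θ=68.5°: R = R0 + s = 49 + 19.8913 = 68.8913
θ=278.1°: R = R0 + s = 49 + 29.6903 = 78.6903
θ=292.5°: R = R0 + s = 49 + 25.8673 = 74.8673

θ=68.5°: 68.8913
θ=278.1°: 78.6903
θ=292.5°: 74.8673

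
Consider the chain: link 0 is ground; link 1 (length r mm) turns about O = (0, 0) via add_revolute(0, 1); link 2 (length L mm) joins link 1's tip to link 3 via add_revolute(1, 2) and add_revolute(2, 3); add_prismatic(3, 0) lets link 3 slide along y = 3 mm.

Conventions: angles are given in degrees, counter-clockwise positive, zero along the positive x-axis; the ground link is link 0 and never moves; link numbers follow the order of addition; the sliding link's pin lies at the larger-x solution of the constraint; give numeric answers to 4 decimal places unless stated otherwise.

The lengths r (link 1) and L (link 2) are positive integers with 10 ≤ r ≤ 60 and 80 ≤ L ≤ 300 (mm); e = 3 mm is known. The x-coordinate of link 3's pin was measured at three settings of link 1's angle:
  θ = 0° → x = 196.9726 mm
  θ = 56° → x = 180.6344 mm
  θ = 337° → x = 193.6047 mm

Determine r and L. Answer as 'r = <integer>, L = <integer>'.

constraint per measurement: (x − r cos θ)² + (r sin θ − e)² = L²
subtracting the θ₁ and θ₂ equations cancels the r² and L² terms:
r = (x₁² − x₂²) / (2[(x₁cos θ₁ + e sin θ₁) − (x₂cos θ₂ + e sin θ₂)]) = 33.0000 → r = 33
L² = (x₁ − r cos θ₁)² + (r sin θ₁ − e)² = 26896.0136 → L = 164.0000 → L = 164
check at θ₃=337°: x = 193.6047 (printed 193.6047) ✓

r = 33, L = 164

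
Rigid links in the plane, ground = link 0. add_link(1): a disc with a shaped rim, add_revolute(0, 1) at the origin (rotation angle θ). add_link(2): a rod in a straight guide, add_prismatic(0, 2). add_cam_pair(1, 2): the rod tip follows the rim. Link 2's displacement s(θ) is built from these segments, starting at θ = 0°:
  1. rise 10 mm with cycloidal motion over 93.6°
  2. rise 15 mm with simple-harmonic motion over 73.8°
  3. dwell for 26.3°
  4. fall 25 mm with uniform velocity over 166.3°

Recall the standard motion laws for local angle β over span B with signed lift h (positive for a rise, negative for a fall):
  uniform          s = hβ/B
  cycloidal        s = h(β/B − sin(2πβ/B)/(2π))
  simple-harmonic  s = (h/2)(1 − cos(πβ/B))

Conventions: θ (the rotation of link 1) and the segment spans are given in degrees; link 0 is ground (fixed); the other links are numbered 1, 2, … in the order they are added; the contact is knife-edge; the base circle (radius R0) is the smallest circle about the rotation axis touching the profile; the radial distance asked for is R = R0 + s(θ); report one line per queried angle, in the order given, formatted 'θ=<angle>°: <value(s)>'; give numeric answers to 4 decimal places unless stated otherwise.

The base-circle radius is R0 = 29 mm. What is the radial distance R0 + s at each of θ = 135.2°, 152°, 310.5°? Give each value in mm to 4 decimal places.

segment 1 (0° to 93.6°, cycloidal, h = 10) is passed completely: s = 0.0000 + (10) = 10.0000
θ = 135.2° falls in segment 2 (93.6° to 167.4°, simple-harmonic, h = 15): β = 135.2 − 93.6 = 41.6°, B = 73.8°; Δs = 15/2·(1 − cos(π·0.5637)) = 8.9906; s = 10.0000 + 8.9906 = 18.9906
θ = 152° falls in segment 2 (93.6° to 167.4°, simple-harmonic, h = 15): β = 152 − 93.6 = 58.4°, B = 73.8°; Δs = 15/2·(1 − cos(π·0.7913)) = 13.4453; s = 10.0000 + 13.4453 = 23.4453
segment 2 (93.6° to 167.4°, simple-harmonic, h = 15) is passed completely: s = 10.0000 + (15) = 25.0000
segment 3 (167.4° to 193.7°, dwell): s unchanged at 25.0000
θ = 310.5° falls in segment 4 (193.7° to 360°, uniform, h = -25): β = 310.5 − 193.7 = 116.8°, B = 166.3°; Δs = -25·116.8/166.3 = -17.5586; s = 25.0000 − 17.5586 = 7.4414
θ=135.2°: R = R0 + s = 29 + 18.9906 = 47.9906
θ=152°: R = R0 + s = 29 + 23.4453 = 52.4453
θ=310.5°: R = R0 + s = 29 + 7.4414 = 36.4414

θ=135.2°: 47.9906
θ=152°: 52.4453
θ=310.5°: 36.4414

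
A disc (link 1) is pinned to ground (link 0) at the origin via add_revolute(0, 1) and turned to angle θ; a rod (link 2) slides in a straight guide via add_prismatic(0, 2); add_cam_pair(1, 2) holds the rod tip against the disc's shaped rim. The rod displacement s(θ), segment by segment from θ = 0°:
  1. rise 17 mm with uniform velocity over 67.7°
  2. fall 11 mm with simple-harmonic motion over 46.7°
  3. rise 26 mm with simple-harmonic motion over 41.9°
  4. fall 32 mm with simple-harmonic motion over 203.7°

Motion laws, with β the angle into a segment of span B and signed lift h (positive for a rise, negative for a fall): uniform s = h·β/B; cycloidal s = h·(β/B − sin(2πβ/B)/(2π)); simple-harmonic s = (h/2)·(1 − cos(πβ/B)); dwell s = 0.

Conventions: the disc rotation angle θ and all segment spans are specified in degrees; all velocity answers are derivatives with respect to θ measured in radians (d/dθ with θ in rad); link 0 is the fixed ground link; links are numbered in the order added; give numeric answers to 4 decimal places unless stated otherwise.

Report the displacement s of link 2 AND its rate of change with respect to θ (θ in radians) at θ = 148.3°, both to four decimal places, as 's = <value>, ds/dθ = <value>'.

segment 1 (0° to 67.7°, uniform, h = 17) is passed completely: s = 0.0000 + (17) = 17.0000
segment 2 (67.7° to 114.4°, simple-harmonic, h = -11) is passed completely: s = 17.0000 + (-11) = 6.0000
θ = 148.3° falls in segment 3 (114.4° to 156.3°, simple-harmonic, h = 26): β = 148.3 − 114.4 = 33.9°, B = 41.9°; Δs = 26/2·(1 − cos(π·0.8091)) = 23.7306; s = 6.0000 + 23.7306 = 29.7306
velocity in seg [114.4°–156.3°] (simple-harmonic), θ in radians: β = 33.9° = 0.5917 rad, B = 41.9° = 0.7313 rad; ds/dθ = (πh/(2B)) sin(πβ/B) = (π·26/(2·0.7313)) sin(π·0.8091) = 31.525747 mm/rad

s = 29.7306, ds/dθ = 31.5257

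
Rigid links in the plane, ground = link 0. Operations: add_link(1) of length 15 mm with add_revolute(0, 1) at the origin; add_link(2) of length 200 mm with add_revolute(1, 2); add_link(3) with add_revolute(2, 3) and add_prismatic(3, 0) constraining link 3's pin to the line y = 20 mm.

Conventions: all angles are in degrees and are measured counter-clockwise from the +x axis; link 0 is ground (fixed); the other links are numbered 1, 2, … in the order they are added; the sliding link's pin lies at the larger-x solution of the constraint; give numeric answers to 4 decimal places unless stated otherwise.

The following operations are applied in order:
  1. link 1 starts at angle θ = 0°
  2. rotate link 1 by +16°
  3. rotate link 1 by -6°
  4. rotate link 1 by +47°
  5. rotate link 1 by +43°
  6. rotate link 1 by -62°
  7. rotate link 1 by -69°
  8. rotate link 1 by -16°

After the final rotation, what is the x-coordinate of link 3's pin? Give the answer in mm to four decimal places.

geometry: r = 15 mm, L = 200 mm, e = 20 mm; θ starts at 0°
rotate link 1 by +16°: θ ← 0° +16° = 16°
rotate link 1 by -6°: θ ← 16° -6° = 10°
rotate link 1 by +47°: θ ← 10° +47° = 57°
rotate link 1 by +43°: θ ← 57° +43° = 100°
rotate link 1 by -62°: θ ← 100° -62° = 38°
rotate link 1 by -69°: θ ← 38° -69° = -31°
rotate link 1 by -16°: θ ← -31° -16° = -47°
crank pin P = (r cos θ, r sin θ) = (10.229975, -10.970306)
h = r sin θ − e = -10.970306 − 20 = -30.970306
x = r cos θ + √(L² − h²) = 10.229975 + 197.587551 = 207.817526

207.8175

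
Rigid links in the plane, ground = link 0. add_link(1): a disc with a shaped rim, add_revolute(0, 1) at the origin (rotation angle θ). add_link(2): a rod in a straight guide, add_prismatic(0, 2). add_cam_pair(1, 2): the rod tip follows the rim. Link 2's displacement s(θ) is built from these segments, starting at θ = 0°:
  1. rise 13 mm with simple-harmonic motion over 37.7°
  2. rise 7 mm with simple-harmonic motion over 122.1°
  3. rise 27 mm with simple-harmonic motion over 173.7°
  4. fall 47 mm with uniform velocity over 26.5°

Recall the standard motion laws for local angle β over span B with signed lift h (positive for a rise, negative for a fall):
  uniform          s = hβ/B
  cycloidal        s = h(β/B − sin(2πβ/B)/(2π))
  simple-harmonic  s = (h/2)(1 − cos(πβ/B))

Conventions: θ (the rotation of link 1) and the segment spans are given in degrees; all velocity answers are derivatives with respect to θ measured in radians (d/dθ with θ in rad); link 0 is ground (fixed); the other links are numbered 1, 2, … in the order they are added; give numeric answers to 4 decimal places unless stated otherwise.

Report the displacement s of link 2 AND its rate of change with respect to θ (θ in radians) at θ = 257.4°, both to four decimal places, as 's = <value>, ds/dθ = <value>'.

segment 1 (0° to 37.7°, simple-harmonic, h = 13) is passed completely: s = 0.0000 + (13) = 13.0000
segment 2 (37.7° to 159.8°, simple-harmonic, h = 7) is passed completely: s = 13.0000 + (7) = 20.0000
θ = 257.4° falls in segment 3 (159.8° to 333.5°, simple-harmonic, h = 27): β = 257.4 − 159.8 = 97.6°, B = 173.7°; Δs = 27/2·(1 − cos(π·0.5619)) = 16.1083; s = 20.0000 + 16.1083 = 36.1083
velocity in seg [159.8°–333.5°] (simple-harmonic), θ in radians: β = 97.6° = 1.7034 rad, B = 173.7° = 3.0316 rad; ds/dθ = (πh/(2B)) sin(πβ/B) = (π·27/(2·3.0316)) sin(π·0.5619) = 13.726050 mm/rad

s = 36.1083, ds/dθ = 13.7260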